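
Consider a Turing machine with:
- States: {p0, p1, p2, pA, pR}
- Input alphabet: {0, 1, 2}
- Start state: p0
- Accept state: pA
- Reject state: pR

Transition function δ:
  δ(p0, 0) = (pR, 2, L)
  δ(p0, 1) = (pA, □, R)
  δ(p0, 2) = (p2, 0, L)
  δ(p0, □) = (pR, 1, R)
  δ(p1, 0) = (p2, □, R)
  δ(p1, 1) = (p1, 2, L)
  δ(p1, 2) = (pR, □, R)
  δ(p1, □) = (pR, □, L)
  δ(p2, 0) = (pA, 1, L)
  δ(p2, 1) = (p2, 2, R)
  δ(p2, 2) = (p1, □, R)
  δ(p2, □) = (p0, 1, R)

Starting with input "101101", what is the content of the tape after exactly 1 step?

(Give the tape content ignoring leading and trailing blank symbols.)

Execution trace:
Initial: [p0]101101
Step 1: δ(p0, 1) = (pA, □, R) → □[pA]01101

The machine reaches the accept state pA and halts.

After 1 step, the tape (ignoring leading/trailing blanks) is: 01101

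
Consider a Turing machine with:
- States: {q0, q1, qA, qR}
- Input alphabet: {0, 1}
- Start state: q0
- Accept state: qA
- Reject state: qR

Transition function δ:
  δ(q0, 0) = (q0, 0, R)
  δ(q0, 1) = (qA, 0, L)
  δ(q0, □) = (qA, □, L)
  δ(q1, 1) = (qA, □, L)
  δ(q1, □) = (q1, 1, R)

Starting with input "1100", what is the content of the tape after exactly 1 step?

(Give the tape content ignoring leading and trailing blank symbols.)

Execution trace:
Initial: [q0]1100
Step 1: δ(q0, 1) = (qA, 0, L) → [qA]□0100

The machine reaches the accept state qA and halts.

After 1 step, the tape (ignoring leading/trailing blanks) is: 0100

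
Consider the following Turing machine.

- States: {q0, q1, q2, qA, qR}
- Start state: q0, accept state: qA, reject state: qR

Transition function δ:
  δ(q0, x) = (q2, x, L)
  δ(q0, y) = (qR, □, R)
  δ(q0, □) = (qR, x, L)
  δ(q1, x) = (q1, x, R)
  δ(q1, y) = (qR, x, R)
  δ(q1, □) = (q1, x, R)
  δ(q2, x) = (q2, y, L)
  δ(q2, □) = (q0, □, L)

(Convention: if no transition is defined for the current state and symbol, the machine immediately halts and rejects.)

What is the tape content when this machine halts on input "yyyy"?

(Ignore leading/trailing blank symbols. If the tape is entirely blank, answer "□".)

Execution trace:
Initial: [q0]yyyy
Step 1: δ(q0, y) = (qR, □, R) → □[qR]yyy

The machine reaches the reject state qR and halts.

Final tape (ignoring leading/trailing blanks): yyy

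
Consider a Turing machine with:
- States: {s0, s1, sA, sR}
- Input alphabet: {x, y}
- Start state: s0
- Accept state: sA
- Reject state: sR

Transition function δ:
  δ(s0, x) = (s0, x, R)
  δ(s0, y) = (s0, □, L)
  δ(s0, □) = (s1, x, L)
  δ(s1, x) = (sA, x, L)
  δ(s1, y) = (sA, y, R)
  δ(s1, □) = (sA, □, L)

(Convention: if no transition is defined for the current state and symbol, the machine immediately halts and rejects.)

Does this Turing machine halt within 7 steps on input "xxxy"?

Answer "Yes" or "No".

Execution trace:
Initial: [s0]xxxy
Step 1: δ(s0, x) = (s0, x, R) → x[s0]xxy
Step 2: δ(s0, x) = (s0, x, R) → xx[s0]xy
Step 3: δ(s0, x) = (s0, x, R) → xxx[s0]y
Step 4: δ(s0, y) = (s0, □, L) → xx[s0]x□
Step 5: δ(s0, x) = (s0, x, R) → xxx[s0]□
Step 6: δ(s0, □) = (s1, x, L) → xx[s1]xx
Step 7: δ(s1, x) = (sA, x, L) → x[sA]xxx

The machine reaches the accept state sA and halts.
The machine halted after 7 steps (within the 7-step bound).

Answer: Yes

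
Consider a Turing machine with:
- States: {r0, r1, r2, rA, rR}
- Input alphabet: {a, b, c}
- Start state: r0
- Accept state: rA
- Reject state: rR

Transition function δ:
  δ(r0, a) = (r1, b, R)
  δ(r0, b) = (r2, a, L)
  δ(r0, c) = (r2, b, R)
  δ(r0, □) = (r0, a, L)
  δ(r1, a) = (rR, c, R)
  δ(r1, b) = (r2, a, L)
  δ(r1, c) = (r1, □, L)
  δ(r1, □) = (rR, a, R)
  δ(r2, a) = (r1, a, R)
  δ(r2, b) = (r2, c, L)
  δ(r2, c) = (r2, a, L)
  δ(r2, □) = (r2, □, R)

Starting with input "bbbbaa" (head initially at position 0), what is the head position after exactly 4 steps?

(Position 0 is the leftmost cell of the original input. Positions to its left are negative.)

Execution trace (head position shown):
Step 0: [r0]bbbbaa  (head at position 0)
Step 1: move left → [r2]□abbbaa  (head at position -1)
Step 2: move right → □[r2]abbbaa  (head at position 0)
Step 3: move right → □a[r1]bbbaa  (head at position 1)
Step 4: move left → □[r2]aabbaa  (head at position 0)

After 4 steps, the head is at position 0.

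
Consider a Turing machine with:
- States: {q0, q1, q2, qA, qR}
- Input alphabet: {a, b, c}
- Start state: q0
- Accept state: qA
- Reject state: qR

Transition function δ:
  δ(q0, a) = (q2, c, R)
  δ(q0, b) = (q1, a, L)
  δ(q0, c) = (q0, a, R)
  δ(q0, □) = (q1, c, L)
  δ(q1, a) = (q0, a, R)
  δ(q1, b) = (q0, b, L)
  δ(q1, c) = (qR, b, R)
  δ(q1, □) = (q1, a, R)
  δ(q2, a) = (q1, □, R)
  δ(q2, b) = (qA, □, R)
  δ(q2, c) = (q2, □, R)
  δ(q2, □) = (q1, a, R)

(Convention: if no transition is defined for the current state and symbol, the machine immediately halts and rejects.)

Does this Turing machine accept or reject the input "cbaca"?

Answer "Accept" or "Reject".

Execution trace:
Initial: [q0]cbaca
Step 1: δ(q0, c) = (q0, a, R) → a[q0]baca
Step 2: δ(q0, b) = (q1, a, L) → [q1]aaaca
Step 3: δ(q1, a) = (q0, a, R) → a[q0]aaca
Step 4: δ(q0, a) = (q2, c, R) → ac[q2]aca
Step 5: δ(q2, a) = (q1, □, R) → ac□[q1]ca
Step 6: δ(q1, c) = (qR, b, R) → ac□b[qR]a

The machine reaches the reject state qR and halts.

Answer: Reject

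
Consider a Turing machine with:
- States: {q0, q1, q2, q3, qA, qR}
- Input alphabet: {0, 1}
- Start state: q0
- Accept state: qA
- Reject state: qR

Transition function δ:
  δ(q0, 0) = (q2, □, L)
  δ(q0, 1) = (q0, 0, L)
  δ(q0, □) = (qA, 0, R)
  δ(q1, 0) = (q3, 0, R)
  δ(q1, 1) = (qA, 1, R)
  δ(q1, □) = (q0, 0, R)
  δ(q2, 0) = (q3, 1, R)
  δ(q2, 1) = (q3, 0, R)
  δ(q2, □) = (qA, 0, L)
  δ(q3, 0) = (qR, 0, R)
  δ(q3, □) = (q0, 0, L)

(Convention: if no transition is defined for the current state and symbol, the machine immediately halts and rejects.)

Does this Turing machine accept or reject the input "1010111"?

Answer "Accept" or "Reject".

Execution trace:
Initial: [q0]1010111
Step 1: δ(q0, 1) = (q0, 0, L) → [q0]□0010111
Step 2: δ(q0, □) = (qA, 0, R) → 0[qA]0010111

The machine reaches the accept state qA and halts.

Answer: Accept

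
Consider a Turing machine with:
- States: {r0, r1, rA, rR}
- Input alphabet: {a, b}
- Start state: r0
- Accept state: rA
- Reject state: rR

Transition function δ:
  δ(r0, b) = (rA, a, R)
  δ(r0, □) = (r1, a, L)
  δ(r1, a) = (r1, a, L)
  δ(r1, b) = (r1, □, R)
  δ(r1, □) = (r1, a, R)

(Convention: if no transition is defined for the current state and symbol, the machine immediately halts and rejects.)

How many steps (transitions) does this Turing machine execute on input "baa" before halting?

Execution trace:
Initial: [r0]baa
Step 1: δ(r0, b) = (rA, a, R) → a[rA]aa

The machine reaches the accept state rA and halts.

The machine executed 1 step before halting.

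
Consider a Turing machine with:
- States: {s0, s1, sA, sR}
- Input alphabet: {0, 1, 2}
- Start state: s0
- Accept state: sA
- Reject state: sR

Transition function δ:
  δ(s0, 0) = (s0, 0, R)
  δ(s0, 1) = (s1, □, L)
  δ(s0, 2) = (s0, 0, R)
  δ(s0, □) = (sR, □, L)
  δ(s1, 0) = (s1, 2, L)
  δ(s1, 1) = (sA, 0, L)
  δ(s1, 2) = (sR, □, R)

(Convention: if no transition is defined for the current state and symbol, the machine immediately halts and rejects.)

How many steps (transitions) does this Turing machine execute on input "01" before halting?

Execution trace:
Initial: [s0]01
Step 1: δ(s0, 0) = (s0, 0, R) → 0[s0]1
Step 2: δ(s0, 1) = (s1, □, L) → [s1]0□
Step 3: δ(s1, 0) = (s1, 2, L) → [s1]□2□

No transition is defined for δ(s1, □). By convention the machine halts and rejects.

The machine executed 3 steps before halting.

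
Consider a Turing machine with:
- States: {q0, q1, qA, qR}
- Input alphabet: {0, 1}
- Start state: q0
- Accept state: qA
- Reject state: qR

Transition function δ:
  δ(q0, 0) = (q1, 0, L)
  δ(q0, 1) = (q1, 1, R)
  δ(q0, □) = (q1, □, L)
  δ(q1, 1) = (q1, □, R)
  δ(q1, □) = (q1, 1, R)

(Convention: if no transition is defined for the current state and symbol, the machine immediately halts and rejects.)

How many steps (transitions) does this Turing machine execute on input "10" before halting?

Execution trace:
Initial: [q0]10
Step 1: δ(q0, 1) = (q1, 1, R) → 1[q1]0

No transition is defined for δ(q1, 0). By convention the machine halts and rejects.

The machine executed 1 step before halting.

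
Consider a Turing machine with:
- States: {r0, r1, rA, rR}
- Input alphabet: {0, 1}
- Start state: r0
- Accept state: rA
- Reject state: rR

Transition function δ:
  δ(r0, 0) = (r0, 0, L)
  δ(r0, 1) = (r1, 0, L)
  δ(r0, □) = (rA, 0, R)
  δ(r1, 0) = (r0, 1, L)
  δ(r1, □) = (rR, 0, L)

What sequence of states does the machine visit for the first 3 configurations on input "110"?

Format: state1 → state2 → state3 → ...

Execution trace:
Initial: [r0]110
Step 1: δ(r0, 1) = (r1, 0, L) → [r1]□010
Step 2: δ(r1, □) = (rR, 0, L) → [rR]□0010

The machine reaches the reject state rR and halts.

State sequence: r0 → r1 → rR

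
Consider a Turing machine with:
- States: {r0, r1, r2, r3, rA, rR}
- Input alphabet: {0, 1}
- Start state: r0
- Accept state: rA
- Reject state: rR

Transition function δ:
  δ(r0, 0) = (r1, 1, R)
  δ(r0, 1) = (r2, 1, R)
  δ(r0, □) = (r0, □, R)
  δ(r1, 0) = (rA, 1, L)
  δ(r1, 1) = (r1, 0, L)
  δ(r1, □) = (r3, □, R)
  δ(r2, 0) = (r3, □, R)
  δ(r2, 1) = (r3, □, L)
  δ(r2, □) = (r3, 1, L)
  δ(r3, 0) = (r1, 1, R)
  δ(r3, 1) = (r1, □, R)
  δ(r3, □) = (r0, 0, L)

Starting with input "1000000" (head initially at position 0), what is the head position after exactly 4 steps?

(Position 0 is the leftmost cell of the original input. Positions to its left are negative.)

Execution trace (head position shown):
Step 0: [r0]1000000  (head at position 0)
Step 1: move right → 1[r2]000000  (head at position 1)
Step 2: move right → 1□[r3]00000  (head at position 2)
Step 3: move right → 1□1[r1]0000  (head at position 3)
Step 4: move left → 1□[rA]11000  (head at position 2)

After 4 steps, the head is at position 2.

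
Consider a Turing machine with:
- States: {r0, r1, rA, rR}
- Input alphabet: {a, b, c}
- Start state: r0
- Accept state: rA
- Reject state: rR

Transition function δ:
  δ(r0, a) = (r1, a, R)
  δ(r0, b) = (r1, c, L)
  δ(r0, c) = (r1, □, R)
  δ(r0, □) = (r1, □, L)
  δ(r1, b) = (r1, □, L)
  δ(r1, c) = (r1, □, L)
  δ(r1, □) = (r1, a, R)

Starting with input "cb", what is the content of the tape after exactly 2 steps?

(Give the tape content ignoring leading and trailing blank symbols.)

Execution trace:
Initial: [r0]cb
Step 1: δ(r0, c) = (r1, □, R) → □[r1]b
Step 2: δ(r1, b) = (r1, □, L) → [r1]□□

After 2 steps, the tape (ignoring leading/trailing blanks) is: □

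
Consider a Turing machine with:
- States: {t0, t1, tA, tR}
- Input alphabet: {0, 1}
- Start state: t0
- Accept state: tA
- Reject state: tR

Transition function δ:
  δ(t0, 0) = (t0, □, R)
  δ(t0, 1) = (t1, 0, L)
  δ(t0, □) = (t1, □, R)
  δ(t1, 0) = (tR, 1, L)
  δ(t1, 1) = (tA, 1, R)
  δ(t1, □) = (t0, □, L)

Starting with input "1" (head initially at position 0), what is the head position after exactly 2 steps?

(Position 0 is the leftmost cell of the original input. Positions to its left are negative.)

Execution trace (head position shown):
Step 0: [t0]1  (head at position 0)
Step 1: move left → [t1]□0  (head at position -1)
Step 2: move left → [t0]□□0  (head at position -2)

After 2 steps, the head is at position -2.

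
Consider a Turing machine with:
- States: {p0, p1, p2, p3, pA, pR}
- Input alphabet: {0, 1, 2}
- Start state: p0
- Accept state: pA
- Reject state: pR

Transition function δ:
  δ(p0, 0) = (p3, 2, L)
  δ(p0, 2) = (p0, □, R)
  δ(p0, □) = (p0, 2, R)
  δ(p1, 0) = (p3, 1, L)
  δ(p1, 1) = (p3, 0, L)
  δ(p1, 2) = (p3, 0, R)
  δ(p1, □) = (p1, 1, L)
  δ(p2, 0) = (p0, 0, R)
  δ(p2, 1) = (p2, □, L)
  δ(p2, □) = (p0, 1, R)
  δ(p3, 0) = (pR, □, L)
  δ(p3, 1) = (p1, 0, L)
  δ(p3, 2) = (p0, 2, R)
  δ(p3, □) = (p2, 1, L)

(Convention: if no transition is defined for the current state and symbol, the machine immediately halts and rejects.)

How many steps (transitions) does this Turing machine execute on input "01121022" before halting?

Execution trace:
Initial: [p0]01121022
Step 1: δ(p0, 0) = (p3, 2, L) → [p3]□21121022
Step 2: δ(p3, □) = (p2, 1, L) → [p2]□121121022
Step 3: δ(p2, □) = (p0, 1, R) → 1[p0]121121022

No transition is defined for δ(p0, 1). By convention the machine halts and rejects.

The machine executed 3 steps before halting.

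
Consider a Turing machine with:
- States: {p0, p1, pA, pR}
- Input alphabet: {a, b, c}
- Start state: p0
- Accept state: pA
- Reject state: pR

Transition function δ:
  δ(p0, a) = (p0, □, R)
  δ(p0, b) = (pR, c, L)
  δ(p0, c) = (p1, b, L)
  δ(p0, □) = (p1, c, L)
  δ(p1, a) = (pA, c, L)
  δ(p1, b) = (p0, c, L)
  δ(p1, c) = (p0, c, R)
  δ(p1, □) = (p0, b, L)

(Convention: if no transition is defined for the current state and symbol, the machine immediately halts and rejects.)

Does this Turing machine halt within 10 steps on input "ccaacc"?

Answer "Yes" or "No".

Execution trace:
Initial: [p0]ccaacc
Step 1: δ(p0, c) = (p1, b, L) → [p1]□bcaacc
Step 2: δ(p1, □) = (p0, b, L) → [p0]□bbcaacc
Step 3: δ(p0, □) = (p1, c, L) → [p1]□cbbcaacc
Step 4: δ(p1, □) = (p0, b, L) → [p0]□bcbbcaacc
Step 5: δ(p0, □) = (p1, c, L) → [p1]□cbcbbcaacc
Step 6: δ(p1, □) = (p0, b, L) → [p0]□bcbcbbcaacc
Step 7: δ(p0, □) = (p1, c, L) → [p1]□cbcbcbbcaacc
Step 8: δ(p1, □) = (p0, b, L) → [p0]□bcbcbcbbcaacc
Step 9: δ(p0, □) = (p1, c, L) → [p1]□cbcbcbcbbcaacc
Step 10: δ(p1, □) = (p0, b, L) → [p0]□bcbcbcbcbbcaacc

The machine has not reached a halting state after 10 steps.
The machine did not halt within the 10-step bound.

Answer: No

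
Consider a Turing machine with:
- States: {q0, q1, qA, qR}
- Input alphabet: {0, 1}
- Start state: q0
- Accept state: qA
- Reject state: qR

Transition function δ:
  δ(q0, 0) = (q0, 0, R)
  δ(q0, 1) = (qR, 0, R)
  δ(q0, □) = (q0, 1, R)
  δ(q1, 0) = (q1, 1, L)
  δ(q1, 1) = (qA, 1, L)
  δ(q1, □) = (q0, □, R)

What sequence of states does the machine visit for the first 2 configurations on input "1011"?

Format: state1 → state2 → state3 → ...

Execution trace:
Initial: [q0]1011
Step 1: δ(q0, 1) = (qR, 0, R) → 0[qR]011

The machine reaches the reject state qR and halts.

State sequence: q0 → qR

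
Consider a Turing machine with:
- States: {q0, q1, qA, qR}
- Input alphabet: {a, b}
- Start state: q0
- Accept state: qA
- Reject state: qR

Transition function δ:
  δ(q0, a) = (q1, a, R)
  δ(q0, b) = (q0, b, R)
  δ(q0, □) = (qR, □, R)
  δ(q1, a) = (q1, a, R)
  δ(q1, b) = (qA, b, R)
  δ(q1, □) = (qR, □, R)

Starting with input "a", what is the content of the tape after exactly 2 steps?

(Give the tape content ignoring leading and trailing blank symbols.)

Execution trace:
Initial: [q0]a
Step 1: δ(q0, a) = (q1, a, R) → a[q1]□
Step 2: δ(q1, □) = (qR, □, R) → a□[qR]□

The machine reaches the reject state qR and halts.

After 2 steps, the tape (ignoring leading/trailing blanks) is: a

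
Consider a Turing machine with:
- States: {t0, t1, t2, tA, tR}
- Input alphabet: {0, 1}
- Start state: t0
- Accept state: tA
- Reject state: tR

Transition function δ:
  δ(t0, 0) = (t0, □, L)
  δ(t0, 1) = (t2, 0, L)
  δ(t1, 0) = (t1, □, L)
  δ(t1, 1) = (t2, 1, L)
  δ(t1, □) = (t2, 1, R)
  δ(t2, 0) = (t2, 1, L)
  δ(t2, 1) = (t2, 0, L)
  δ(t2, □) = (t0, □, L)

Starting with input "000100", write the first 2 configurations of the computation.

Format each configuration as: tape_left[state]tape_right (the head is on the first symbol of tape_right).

Transitions applied:
Step 1: δ(t0, 0) = (t0, □, L)

The first 2 configurations are:
[t0]000100 ⊢ [t0]□□00100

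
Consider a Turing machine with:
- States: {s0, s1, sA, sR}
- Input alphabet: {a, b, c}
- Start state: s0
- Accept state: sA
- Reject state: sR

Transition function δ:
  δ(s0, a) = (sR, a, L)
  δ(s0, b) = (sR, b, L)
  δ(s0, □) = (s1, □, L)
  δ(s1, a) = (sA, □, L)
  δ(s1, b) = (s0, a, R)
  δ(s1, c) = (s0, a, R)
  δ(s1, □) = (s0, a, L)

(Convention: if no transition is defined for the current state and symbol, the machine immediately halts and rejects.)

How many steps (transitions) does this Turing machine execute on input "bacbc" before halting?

Execution trace:
Initial: [s0]bacbc
Step 1: δ(s0, b) = (sR, b, L) → [sR]□bacbc

The machine reaches the reject state sR and halts.

The machine executed 1 step before halting.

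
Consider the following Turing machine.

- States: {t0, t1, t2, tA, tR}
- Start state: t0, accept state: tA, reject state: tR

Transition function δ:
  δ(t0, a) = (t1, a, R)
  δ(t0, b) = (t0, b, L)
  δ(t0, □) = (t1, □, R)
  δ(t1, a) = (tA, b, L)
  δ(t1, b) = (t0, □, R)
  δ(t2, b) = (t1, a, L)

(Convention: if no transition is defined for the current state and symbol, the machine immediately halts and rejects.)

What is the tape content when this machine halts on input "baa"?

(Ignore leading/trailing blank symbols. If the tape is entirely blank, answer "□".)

Execution trace:
Initial: [t0]baa
Step 1: δ(t0, b) = (t0, b, L) → [t0]□baa
Step 2: δ(t0, □) = (t1, □, R) → □[t1]baa
Step 3: δ(t1, b) = (t0, □, R) → □□[t0]aa
Step 4: δ(t0, a) = (t1, a, R) → □□a[t1]a
Step 5: δ(t1, a) = (tA, b, L) → □□[tA]ab

The machine reaches the accept state tA and halts.

Final tape (ignoring leading/trailing blanks): ab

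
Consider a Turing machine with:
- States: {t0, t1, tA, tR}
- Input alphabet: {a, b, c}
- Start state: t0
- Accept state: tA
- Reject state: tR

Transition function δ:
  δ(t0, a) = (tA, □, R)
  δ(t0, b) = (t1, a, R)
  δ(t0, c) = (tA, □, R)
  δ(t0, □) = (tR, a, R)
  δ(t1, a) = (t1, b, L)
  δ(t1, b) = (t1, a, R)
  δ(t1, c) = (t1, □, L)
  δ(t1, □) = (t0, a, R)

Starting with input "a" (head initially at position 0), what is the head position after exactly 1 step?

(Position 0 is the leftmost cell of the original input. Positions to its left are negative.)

Execution trace (head position shown):
Step 0: [t0]a  (head at position 0)
Step 1: move right → □[tA]□  (head at position 1)

After 1 step, the head is at position 1.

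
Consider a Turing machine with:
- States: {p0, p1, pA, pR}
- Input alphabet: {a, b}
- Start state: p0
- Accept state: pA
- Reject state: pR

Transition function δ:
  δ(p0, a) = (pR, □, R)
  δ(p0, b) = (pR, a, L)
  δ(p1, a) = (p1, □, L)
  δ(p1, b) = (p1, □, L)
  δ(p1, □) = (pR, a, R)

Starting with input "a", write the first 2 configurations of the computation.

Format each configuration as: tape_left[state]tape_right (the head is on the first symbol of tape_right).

Transitions applied:
Step 1: δ(p0, a) = (pR, □, R)

The first 2 configurations are:
[p0]a ⊢ □[pR]□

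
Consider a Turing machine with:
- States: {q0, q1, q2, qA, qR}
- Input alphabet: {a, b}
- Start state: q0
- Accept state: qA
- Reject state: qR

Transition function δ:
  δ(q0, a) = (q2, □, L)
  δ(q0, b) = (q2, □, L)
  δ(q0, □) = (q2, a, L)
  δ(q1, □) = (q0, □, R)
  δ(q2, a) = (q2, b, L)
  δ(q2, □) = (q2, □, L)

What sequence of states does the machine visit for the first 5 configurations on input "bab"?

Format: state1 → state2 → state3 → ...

Execution trace:
Initial: [q0]bab
Step 1: δ(q0, b) = (q2, □, L) → [q2]□□ab
Step 2: δ(q2, □) = (q2, □, L) → [q2]□□□ab
Step 3: δ(q2, □) = (q2, □, L) → [q2]□□□□ab
Step 4: δ(q2, □) = (q2, □, L) → [q2]□□□□□ab

State sequence: q0 → q2 → q2 → q2 → q2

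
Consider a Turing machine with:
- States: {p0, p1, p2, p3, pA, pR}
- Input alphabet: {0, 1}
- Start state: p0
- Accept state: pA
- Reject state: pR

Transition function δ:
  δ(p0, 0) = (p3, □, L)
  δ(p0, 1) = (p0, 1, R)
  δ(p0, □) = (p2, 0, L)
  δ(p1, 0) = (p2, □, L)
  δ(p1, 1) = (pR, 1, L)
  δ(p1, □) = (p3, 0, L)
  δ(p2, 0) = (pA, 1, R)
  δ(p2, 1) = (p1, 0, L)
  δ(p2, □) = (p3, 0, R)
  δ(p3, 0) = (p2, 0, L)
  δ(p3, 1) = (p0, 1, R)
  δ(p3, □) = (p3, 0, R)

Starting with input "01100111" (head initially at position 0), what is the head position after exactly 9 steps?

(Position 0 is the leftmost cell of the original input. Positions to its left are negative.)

Execution trace (head position shown):
Step 0: [p0]01100111  (head at position 0)
Step 1: move left → [p3]□□1100111  (head at position -1)
Step 2: move right → 0[p3]□1100111  (head at position 0)
Step 3: move right → 00[p3]1100111  (head at position 1)
Step 4: move right → 001[p0]100111  (head at position 2)
Step 5: move right → 0011[p0]00111  (head at position 3)
Step 6: move left → 001[p3]1□0111  (head at position 2)
Step 7: move right → 0011[p0]□0111  (head at position 3)
Step 8: move left → 001[p2]100111  (head at position 2)
Step 9: move left → 00[p1]1000111  (head at position 1)

After 9 steps, the head is at position 1.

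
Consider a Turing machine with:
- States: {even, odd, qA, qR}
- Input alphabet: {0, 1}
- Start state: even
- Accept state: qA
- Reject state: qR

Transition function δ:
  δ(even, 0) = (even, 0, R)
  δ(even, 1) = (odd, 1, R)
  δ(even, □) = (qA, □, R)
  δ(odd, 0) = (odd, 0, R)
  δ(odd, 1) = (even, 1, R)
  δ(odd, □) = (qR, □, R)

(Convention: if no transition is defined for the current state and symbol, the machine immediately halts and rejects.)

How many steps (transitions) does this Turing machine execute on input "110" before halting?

Execution trace:
Initial: [even]110
Step 1: δ(even, 1) = (odd, 1, R) → 1[odd]10
Step 2: δ(odd, 1) = (even, 1, R) → 11[even]0
Step 3: δ(even, 0) = (even, 0, R) → 110[even]□
Step 4: δ(even, □) = (qA, □, R) → 110□[qA]□

The machine reaches the accept state qA and halts.

The machine executed 4 steps before halting.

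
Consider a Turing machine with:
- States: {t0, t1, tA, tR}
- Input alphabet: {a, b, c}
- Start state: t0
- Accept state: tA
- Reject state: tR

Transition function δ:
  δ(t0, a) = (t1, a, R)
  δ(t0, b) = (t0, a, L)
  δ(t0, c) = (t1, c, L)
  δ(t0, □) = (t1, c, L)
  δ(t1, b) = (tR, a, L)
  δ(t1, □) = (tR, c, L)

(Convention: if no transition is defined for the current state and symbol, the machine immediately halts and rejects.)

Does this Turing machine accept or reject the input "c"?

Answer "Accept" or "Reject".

Execution trace:
Initial: [t0]c
Step 1: δ(t0, c) = (t1, c, L) → [t1]□c
Step 2: δ(t1, □) = (tR, c, L) → [tR]□cc

The machine reaches the reject state tR and halts.

Answer: Reject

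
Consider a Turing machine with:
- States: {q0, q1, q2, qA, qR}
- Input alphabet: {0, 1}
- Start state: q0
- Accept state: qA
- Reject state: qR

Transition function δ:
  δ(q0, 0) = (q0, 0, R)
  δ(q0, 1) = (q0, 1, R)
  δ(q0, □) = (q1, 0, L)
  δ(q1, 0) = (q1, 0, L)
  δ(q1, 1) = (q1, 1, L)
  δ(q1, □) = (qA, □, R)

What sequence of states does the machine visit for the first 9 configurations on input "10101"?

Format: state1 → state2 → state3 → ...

Execution trace:
Initial: [q0]10101
Step 1: δ(q0, 1) = (q0, 1, R) → 1[q0]0101
Step 2: δ(q0, 0) = (q0, 0, R) → 10[q0]101
Step 3: δ(q0, 1) = (q0, 1, R) → 101[q0]01
Step 4: δ(q0, 0) = (q0, 0, R) → 1010[q0]1
Step 5: δ(q0, 1) = (q0, 1, R) → 10101[q0]□
Step 6: δ(q0, □) = (q1, 0, L) → 1010[q1]10
Step 7: δ(q1, 1) = (q1, 1, L) → 101[q1]010
Step 8: δ(q1, 0) = (q1, 0, L) → 10[q1]1010

State sequence: q0 → q0 → q0 → q0 → q0 → q0 → q1 → q1 → q1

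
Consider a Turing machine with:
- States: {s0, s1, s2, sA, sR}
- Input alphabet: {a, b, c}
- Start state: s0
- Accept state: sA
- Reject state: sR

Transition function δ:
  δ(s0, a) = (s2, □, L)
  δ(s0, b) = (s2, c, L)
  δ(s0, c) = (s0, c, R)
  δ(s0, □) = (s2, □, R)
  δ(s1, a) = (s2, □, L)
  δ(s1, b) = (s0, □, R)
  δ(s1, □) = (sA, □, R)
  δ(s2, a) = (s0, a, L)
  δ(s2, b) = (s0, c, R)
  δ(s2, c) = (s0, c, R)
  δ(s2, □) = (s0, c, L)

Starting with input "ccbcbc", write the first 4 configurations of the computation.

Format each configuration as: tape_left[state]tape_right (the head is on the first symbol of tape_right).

Transitions applied:
Step 1: δ(s0, c) = (s0, c, R)
Step 2: δ(s0, c) = (s0, c, R)
Step 3: δ(s0, b) = (s2, c, L)

The first 4 configurations are:
[s0]ccbcbc ⊢ c[s0]cbcbc ⊢ cc[s0]bcbc ⊢ c[s2]cccbc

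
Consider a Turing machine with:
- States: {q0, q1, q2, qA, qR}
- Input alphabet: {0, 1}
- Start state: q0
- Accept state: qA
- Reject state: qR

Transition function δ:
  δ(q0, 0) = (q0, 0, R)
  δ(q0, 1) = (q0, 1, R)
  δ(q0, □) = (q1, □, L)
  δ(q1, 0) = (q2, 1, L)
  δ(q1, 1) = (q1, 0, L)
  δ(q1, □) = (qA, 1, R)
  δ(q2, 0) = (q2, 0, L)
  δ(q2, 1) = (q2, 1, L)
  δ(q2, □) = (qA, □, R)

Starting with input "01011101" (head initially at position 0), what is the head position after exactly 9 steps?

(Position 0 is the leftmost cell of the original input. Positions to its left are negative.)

Execution trace (head position shown):
Step 0: [q0]01011101  (head at position 0)
Step 1: move right → 0[q0]1011101  (head at position 1)
Step 2: move right → 01[q0]011101  (head at position 2)
Step 3: move right → 010[q0]11101  (head at position 3)
Step 4: move right → 0101[q0]1101  (head at position 4)
Step 5: move right → 01011[q0]101  (head at position 5)
Step 6: move right → 010111[q0]01  (head at position 6)
Step 7: move right → 0101110[q0]1  (head at position 7)
Step 8: move right → 01011101[q0]□  (head at position 8)
Step 9: move left → 0101110[q1]1□  (head at position 7)

After 9 steps, the head is at position 7.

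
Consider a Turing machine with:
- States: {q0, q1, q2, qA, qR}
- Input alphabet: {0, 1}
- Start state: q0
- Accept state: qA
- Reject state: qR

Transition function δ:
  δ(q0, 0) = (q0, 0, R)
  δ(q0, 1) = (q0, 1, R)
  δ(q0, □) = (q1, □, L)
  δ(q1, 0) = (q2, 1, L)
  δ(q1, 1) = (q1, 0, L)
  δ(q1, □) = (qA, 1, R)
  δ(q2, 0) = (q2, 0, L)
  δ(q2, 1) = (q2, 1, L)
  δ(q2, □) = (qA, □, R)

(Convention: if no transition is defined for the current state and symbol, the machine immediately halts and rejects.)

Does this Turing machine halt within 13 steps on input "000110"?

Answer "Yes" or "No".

Execution trace:
Initial: [q0]000110
Step 1: δ(q0, 0) = (q0, 0, R) → 0[q0]00110
Step 2: δ(q0, 0) = (q0, 0, R) → 00[q0]0110
Step 3: δ(q0, 0) = (q0, 0, R) → 000[q0]110
Step 4: δ(q0, 1) = (q0, 1, R) → 0001[q0]10
Step 5: δ(q0, 1) = (q0, 1, R) → 00011[q0]0
Step 6: δ(q0, 0) = (q0, 0, R) → 000110[q0]□
Step 7: δ(q0, □) = (q1, □, L) → 00011[q1]0□
Step 8: δ(q1, 0) = (q2, 1, L) → 0001[q2]11□
Step 9: δ(q2, 1) = (q2, 1, L) → 000[q2]111□
Step 10: δ(q2, 1) = (q2, 1, L) → 00[q2]0111□
Step 11: δ(q2, 0) = (q2, 0, L) → 0[q2]00111□
Step 12: δ(q2, 0) = (q2, 0, L) → [q2]000111□
Step 13: δ(q2, 0) = (q2, 0, L) → [q2]□000111□

The machine has not reached a halting state after 13 steps.
The machine did not halt within the 13-step bound.

Answer: No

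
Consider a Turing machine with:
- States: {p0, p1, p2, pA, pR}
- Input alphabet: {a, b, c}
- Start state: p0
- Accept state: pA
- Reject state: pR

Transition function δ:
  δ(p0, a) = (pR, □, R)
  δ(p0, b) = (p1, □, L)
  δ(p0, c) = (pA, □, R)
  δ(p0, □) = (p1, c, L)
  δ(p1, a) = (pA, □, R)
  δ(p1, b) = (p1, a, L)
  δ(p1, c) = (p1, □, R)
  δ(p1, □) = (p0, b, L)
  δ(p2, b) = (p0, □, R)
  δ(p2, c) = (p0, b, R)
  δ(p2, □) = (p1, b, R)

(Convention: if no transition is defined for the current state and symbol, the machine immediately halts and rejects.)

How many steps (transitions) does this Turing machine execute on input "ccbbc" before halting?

Execution trace:
Initial: [p0]ccbbc
Step 1: δ(p0, c) = (pA, □, R) → □[pA]cbbc

The machine reaches the accept state pA and halts.

The machine executed 1 step before halting.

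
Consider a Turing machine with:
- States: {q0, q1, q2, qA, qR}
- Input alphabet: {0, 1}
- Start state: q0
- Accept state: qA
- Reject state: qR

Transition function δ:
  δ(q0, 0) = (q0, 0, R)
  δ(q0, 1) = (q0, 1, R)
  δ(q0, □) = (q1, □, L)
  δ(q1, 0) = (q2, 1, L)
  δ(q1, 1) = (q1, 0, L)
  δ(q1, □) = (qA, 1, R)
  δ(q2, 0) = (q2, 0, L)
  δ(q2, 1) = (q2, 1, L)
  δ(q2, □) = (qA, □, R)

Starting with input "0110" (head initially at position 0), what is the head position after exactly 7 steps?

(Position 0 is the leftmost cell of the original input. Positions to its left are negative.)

Execution trace (head position shown):
Step 0: [q0]0110  (head at position 0)
Step 1: move right → 0[q0]110  (head at position 1)
Step 2: move right → 01[q0]10  (head at position 2)
Step 3: move right → 011[q0]0  (head at position 3)
Step 4: move right → 0110[q0]□  (head at position 4)
Step 5: move left → 011[q1]0□  (head at position 3)
Step 6: move left → 01[q2]11□  (head at position 2)
Step 7: move left → 0[q2]111□  (head at position 1)

After 7 steps, the head is at position 1.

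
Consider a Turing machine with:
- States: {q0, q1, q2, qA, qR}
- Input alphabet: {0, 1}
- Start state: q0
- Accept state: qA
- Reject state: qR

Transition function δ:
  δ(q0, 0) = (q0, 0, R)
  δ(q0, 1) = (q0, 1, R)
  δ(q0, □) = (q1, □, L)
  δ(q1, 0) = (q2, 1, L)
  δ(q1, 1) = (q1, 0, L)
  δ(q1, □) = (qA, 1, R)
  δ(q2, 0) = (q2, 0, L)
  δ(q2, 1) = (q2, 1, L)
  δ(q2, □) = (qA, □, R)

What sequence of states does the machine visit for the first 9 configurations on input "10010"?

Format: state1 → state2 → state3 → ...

Execution trace:
Initial: [q0]10010
Step 1: δ(q0, 1) = (q0, 1, R) → 1[q0]0010
Step 2: δ(q0, 0) = (q0, 0, R) → 10[q0]010
Step 3: δ(q0, 0) = (q0, 0, R) → 100[q0]10
Step 4: δ(q0, 1) = (q0, 1, R) → 1001[q0]0
Step 5: δ(q0, 0) = (q0, 0, R) → 10010[q0]□
Step 6: δ(q0, □) = (q1, □, L) → 1001[q1]0□
Step 7: δ(q1, 0) = (q2, 1, L) → 100[q2]11□
Step 8: δ(q2, 1) = (q2, 1, L) → 10[q2]011□

State sequence: q0 → q0 → q0 → q0 → q0 → q0 → q1 → q2 → q2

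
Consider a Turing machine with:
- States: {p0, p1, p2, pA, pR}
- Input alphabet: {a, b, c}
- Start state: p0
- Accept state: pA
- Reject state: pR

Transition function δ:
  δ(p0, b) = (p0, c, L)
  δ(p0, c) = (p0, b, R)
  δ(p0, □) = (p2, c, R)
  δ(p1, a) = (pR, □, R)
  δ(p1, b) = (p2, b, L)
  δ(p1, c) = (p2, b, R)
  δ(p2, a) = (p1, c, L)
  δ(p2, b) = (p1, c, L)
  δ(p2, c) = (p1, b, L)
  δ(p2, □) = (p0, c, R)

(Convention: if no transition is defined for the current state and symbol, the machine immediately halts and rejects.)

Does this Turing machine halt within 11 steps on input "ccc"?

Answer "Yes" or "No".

Execution trace:
Initial: [p0]ccc
Step 1: δ(p0, c) = (p0, b, R) → b[p0]cc
Step 2: δ(p0, c) = (p0, b, R) → bb[p0]c
Step 3: δ(p0, c) = (p0, b, R) → bbb[p0]□
Step 4: δ(p0, □) = (p2, c, R) → bbbc[p2]□
Step 5: δ(p2, □) = (p0, c, R) → bbbcc[p0]□
Step 6: δ(p0, □) = (p2, c, R) → bbbccc[p2]□
Step 7: δ(p2, □) = (p0, c, R) → bbbcccc[p0]□
Step 8: δ(p0, □) = (p2, c, R) → bbbccccc[p2]□
Step 9: δ(p2, □) = (p0, c, R) → bbbcccccc[p0]□
Step 10: δ(p0, □) = (p2, c, R) → bbbccccccc[p2]□
Step 11: δ(p2, □) = (p0, c, R) → bbbcccccccc[p0]□

The machine has not reached a halting state after 11 steps.
The machine did not halt within the 11-step bound.

Answer: No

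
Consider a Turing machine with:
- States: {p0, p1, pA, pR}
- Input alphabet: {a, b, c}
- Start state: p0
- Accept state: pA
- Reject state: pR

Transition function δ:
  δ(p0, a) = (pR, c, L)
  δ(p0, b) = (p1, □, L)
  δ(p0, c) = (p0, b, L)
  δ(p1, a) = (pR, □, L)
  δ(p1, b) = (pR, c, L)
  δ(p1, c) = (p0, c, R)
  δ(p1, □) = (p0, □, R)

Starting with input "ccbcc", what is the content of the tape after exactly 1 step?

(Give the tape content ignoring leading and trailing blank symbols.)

Execution trace:
Initial: [p0]ccbcc
Step 1: δ(p0, c) = (p0, b, L) → [p0]□bcbcc

No transition is defined for δ(p0, □). By convention the machine halts and rejects.

After 1 step, the tape (ignoring leading/trailing blanks) is: bcbcc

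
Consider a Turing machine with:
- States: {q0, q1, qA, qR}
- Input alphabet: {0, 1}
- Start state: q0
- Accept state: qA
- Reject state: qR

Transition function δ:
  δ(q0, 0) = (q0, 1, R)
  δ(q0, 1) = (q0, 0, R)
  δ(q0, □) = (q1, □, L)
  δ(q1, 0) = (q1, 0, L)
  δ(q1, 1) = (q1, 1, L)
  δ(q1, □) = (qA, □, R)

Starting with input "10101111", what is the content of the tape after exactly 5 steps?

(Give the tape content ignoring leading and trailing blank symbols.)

Execution trace:
Initial: [q0]10101111
Step 1: δ(q0, 1) = (q0, 0, R) → 0[q0]0101111
Step 2: δ(q0, 0) = (q0, 1, R) → 01[q0]101111
Step 3: δ(q0, 1) = (q0, 0, R) → 010[q0]01111
Step 4: δ(q0, 0) = (q0, 1, R) → 0101[q0]1111
Step 5: δ(q0, 1) = (q0, 0, R) → 01010[q0]111

After 5 steps, the tape (ignoring leading/trailing blanks) is: 01010111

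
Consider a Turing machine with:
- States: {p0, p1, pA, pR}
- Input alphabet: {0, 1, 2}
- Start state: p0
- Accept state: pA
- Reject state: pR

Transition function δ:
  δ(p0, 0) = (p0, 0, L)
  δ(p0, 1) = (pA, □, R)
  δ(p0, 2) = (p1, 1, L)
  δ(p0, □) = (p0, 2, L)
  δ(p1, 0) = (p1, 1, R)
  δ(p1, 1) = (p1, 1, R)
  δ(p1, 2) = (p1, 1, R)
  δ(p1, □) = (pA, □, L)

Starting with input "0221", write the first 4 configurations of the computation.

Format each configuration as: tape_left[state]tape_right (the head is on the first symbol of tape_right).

Transitions applied:
Step 1: δ(p0, 0) = (p0, 0, L)
Step 2: δ(p0, □) = (p0, 2, L)
Step 3: δ(p0, □) = (p0, 2, L)

The first 4 configurations are:
[p0]0221 ⊢ [p0]□0221 ⊢ [p0]□20221 ⊢ [p0]□220221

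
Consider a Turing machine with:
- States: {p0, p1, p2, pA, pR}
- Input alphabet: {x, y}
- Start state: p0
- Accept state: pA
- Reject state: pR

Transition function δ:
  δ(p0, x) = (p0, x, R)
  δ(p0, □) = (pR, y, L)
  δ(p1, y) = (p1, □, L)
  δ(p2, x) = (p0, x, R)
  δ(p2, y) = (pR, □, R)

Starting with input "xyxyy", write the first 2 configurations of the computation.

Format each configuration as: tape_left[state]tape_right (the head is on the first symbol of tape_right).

Transitions applied:
Step 1: δ(p0, x) = (p0, x, R)

The first 2 configurations are:
[p0]xyxyy ⊢ x[p0]yxyy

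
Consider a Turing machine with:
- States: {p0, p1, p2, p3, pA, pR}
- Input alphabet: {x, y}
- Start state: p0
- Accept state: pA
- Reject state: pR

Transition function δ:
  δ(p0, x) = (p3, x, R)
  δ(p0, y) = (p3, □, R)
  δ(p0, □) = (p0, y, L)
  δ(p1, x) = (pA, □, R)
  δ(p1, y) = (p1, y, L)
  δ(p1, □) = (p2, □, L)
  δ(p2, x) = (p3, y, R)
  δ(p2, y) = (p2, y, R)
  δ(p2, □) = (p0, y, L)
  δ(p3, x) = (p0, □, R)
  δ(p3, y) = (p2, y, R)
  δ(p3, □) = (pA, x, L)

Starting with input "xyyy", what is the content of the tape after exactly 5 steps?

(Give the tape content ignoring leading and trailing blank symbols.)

Execution trace:
Initial: [p0]xyyy
Step 1: δ(p0, x) = (p3, x, R) → x[p3]yyy
Step 2: δ(p3, y) = (p2, y, R) → xy[p2]yy
Step 3: δ(p2, y) = (p2, y, R) → xyy[p2]y
Step 4: δ(p2, y) = (p2, y, R) → xyyy[p2]□
Step 5: δ(p2, □) = (p0, y, L) → xyy[p0]yy

After 5 steps, the tape (ignoring leading/trailing blanks) is: xyyyy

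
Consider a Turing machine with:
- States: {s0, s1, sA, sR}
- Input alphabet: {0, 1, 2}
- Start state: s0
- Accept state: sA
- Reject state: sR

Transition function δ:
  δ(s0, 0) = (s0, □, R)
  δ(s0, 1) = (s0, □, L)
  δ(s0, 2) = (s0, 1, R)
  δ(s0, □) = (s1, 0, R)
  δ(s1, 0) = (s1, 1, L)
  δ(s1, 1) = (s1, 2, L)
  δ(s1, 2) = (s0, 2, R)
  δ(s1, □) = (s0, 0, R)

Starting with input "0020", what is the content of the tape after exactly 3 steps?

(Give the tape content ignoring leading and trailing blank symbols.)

Execution trace:
Initial: [s0]0020
Step 1: δ(s0, 0) = (s0, □, R) → □[s0]020
Step 2: δ(s0, 0) = (s0, □, R) → □□[s0]20
Step 3: δ(s0, 2) = (s0, 1, R) → □□1[s0]0

After 3 steps, the tape (ignoring leading/trailing blanks) is: 10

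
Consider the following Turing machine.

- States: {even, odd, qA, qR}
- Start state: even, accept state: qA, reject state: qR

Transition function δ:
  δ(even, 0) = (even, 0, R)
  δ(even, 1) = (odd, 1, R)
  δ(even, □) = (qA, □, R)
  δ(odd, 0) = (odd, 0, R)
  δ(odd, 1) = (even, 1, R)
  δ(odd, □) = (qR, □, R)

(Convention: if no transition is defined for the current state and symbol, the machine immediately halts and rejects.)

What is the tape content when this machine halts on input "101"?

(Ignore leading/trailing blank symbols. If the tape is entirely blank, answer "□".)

Execution trace:
Initial: [even]101
Step 1: δ(even, 1) = (odd, 1, R) → 1[odd]01
Step 2: δ(odd, 0) = (odd, 0, R) → 10[odd]1
Step 3: δ(odd, 1) = (even, 1, R) → 101[even]□
Step 4: δ(even, □) = (qA, □, R) → 101□[qA]□

The machine reaches the accept state qA and halts.

Final tape (ignoring leading/trailing blanks): 101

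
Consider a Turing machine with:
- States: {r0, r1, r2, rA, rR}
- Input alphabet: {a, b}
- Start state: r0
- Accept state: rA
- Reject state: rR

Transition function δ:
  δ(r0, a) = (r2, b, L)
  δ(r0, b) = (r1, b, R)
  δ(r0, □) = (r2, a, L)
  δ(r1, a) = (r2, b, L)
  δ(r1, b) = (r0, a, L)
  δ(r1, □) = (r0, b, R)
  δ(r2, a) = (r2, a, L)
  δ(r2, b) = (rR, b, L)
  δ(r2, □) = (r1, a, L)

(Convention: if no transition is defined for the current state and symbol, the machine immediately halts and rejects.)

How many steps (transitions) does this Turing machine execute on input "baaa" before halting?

Execution trace:
Initial: [r0]baaa
Step 1: δ(r0, b) = (r1, b, R) → b[r1]aaa
Step 2: δ(r1, a) = (r2, b, L) → [r2]bbaa
Step 3: δ(r2, b) = (rR, b, L) → [rR]□bbaa

The machine reaches the reject state rR and halts.

The machine executed 3 steps before halting.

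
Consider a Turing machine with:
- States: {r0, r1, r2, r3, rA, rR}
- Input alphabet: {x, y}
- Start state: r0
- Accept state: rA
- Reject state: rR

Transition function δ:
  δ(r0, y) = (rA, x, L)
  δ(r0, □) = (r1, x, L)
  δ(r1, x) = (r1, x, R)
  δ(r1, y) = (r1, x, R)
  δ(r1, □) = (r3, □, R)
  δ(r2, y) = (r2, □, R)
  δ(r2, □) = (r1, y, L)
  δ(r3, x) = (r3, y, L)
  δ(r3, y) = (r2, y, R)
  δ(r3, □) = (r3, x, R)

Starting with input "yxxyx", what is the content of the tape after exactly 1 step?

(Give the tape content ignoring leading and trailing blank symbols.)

Execution trace:
Initial: [r0]yxxyx
Step 1: δ(r0, y) = (rA, x, L) → [rA]□xxxyx

The machine reaches the accept state rA and halts.

After 1 step, the tape (ignoring leading/trailing blanks) is: xxxyx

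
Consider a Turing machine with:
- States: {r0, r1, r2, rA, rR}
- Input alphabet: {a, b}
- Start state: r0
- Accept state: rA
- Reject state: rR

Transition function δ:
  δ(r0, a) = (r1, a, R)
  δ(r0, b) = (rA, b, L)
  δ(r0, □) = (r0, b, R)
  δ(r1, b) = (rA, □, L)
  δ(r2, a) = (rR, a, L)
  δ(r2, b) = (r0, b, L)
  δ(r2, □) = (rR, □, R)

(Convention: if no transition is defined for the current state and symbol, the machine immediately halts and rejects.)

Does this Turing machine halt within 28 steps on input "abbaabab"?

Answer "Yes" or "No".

Execution trace:
Initial: [r0]abbaabab
Step 1: δ(r0, a) = (r1, a, R) → a[r1]bbaabab
Step 2: δ(r1, b) = (rA, □, L) → [rA]a□baabab

The machine reaches the accept state rA and halts.
The machine halted after 2 steps (within the 28-step bound).

Answer: Yes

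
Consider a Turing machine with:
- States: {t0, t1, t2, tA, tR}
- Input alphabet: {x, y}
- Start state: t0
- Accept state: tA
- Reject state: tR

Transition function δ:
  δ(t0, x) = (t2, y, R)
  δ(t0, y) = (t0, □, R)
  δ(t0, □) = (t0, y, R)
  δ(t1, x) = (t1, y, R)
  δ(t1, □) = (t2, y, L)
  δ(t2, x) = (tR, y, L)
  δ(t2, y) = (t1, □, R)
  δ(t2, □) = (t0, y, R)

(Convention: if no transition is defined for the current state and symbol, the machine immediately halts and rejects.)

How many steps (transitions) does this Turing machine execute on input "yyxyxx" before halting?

Execution trace:
Initial: [t0]yyxyxx
Step 1: δ(t0, y) = (t0, □, R) → □[t0]yxyxx
Step 2: δ(t0, y) = (t0, □, R) → □□[t0]xyxx
Step 3: δ(t0, x) = (t2, y, R) → □□y[t2]yxx
Step 4: δ(t2, y) = (t1, □, R) → □□y□[t1]xx
Step 5: δ(t1, x) = (t1, y, R) → □□y□y[t1]x
Step 6: δ(t1, x) = (t1, y, R) → □□y□yy[t1]□
Step 7: δ(t1, □) = (t2, y, L) → □□y□y[t2]yy
Step 8: δ(t2, y) = (t1, □, R) → □□y□y□[t1]y

No transition is defined for δ(t1, y). By convention the machine halts and rejects.

The machine executed 8 steps before halting.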